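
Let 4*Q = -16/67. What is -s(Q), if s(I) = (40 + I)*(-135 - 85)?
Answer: 588720/67 ≈ 8786.9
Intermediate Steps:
Q = -4/67 (Q = (-16/67)/4 = (-16*1/67)/4 = (¼)*(-16/67) = -4/67 ≈ -0.059702)
s(I) = -8800 - 220*I (s(I) = (40 + I)*(-220) = -8800 - 220*I)
-s(Q) = -(-8800 - 220*(-4/67)) = -(-8800 + 880/67) = -1*(-588720/67) = 588720/67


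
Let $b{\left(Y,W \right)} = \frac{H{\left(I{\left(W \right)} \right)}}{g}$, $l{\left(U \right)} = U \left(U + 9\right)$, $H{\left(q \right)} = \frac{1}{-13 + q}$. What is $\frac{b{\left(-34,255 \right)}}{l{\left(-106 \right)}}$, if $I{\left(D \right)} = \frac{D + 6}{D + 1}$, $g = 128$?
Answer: $- \frac{1}{15767447} \approx -6.3422 \cdot 10^{-8}$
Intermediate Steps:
$I{\left(D \right)} = \frac{6 + D}{1 + D}$
$l{\left(U \right)} = U \left(9 + U\right)$
$b{\left(Y,W \right)} = \frac{1}{128 \left(-13 + \frac{6 + W}{1 + W}\right)}$ ($b{\left(Y,W \right)} = \frac{1}{\left(-13 + \frac{6 + W}{1 + W}\right) 128} = \frac{1}{-13 + \frac{6 + W}{1 + W}} \frac{1}{128} = \frac{1}{128 \left(-13 + \frac{6 + W}{1 + W}\right)}$)
$\frac{b{\left(-34,255 \right)}}{l{\left(-106 \right)}} = \frac{\frac{1}{128} \frac{1}{7 + 12 \cdot 255} \left(-1 - 255\right)}{\left(-106\right) \left(9 - 106\right)} = \frac{\frac{1}{128} \frac{1}{7 + 3060} \left(-1 - 255\right)}{\left(-106\right) \left(-97\right)} = \frac{\frac{1}{128} \cdot \frac{1}{3067} \left(-256\right)}{10282} = \frac{1}{128} \cdot \frac{1}{3067} \left(-256\right) \frac{1}{10282} = \left(- \frac{2}{3067}\right) \frac{1}{10282} = - \frac{1}{15767447}$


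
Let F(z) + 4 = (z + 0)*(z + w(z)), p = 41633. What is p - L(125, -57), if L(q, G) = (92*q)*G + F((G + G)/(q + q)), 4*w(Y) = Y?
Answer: 8714209251/12500 ≈ 6.9714e+5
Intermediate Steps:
w(Y) = Y/4
F(z) = -4 + 5*z²/4 (F(z) = -4 + (z + 0)*(z + z/4) = -4 + z*(5*z/4) = -4 + 5*z²/4)
L(q, G) = -4 + 92*G*q + 5*G²/(4*q²) (L(q, G) = (92*q)*G + (-4 + 5*((G + G)/(q + q))²/4) = 92*G*q + (-4 + 5*((2*G)/((2*q)))²/4) = 92*G*q + (-4 + 5*((2*G)*(1/(2*q)))²/4) = 92*G*q + (-4 + 5*(G/q)²/4) = 92*G*q + (-4 + 5*(G²/q²)/4) = 92*G*q + (-4 + 5*G²/(4*q²)) = -4 + 92*G*q + 5*G²/(4*q²))
p - L(125, -57) = 41633 - (-4 + 92*(-57)*125 + (5/4)*(-57)²/125²) = 41633 - (-4 - 655500 + (5/4)*3249*(1/15625)) = 41633 - (-4 - 655500 + 3249/12500) = 41633 - 1*(-8193796751/12500) = 41633 + 8193796751/12500 = 8714209251/12500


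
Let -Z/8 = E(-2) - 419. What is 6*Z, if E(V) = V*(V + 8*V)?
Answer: 18384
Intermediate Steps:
E(V) = 9*V**2 (E(V) = V*(9*V) = 9*V**2)
Z = 3064 (Z = -8*(9*(-2)**2 - 419) = -8*(9*4 - 419) = -8*(36 - 419) = -8*(-383) = 3064)
6*Z = 6*3064 = 18384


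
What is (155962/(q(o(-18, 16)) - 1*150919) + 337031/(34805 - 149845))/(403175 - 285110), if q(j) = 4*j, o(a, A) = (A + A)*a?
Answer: -69582769393/2081105062864800 ≈ -3.3435e-5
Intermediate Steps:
o(a, A) = 2*A*a (o(a, A) = (2*A)*a = 2*A*a)
(155962/(q(o(-18, 16)) - 1*150919) + 337031/(34805 - 149845))/(403175 - 285110) = (155962/(4*(2*16*(-18)) - 1*150919) + 337031/(34805 - 149845))/(403175 - 285110) = (155962/(4*(-576) - 150919) + 337031/(-115040))/118065 = (155962/(-2304 - 150919) + 337031*(-1/115040))*(1/118065) = (155962/(-153223) - 337031/115040)*(1/118065) = (155962*(-1/153223) - 337031/115040)*(1/118065) = (-155962/153223 - 337031/115040)*(1/118065) = -69582769393/17626773920*1/118065 = -69582769393/2081105062864800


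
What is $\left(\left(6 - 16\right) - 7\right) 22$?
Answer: $-374$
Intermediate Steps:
$\left(\left(6 - 16\right) - 7\right) 22 = \left(-10 - 7\right) 22 = \left(-17\right) 22 = -374$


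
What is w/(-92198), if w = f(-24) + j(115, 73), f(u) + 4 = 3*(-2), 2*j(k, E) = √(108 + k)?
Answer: 5/46099 - √223/184396 ≈ 2.7478e-5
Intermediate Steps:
j(k, E) = √(108 + k)/2
f(u) = -10 (f(u) = -4 + 3*(-2) = -4 - 6 = -10)
w = -10 + √223/2 (w = -10 + √(108 + 115)/2 = -10 + √223/2 ≈ -2.5334)
w/(-92198) = (-10 + √223/2)/(-92198) = (-10 + √223/2)*(-1/92198) = 5/46099 - √223/184396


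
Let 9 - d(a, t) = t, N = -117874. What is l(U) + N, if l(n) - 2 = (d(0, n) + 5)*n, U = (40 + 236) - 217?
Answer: -120527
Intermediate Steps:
d(a, t) = 9 - t
U = 59 (U = 276 - 217 = 59)
l(n) = 2 + n*(14 - n) (l(n) = 2 + ((9 - n) + 5)*n = 2 + (14 - n)*n = 2 + n*(14 - n))
l(U) + N = (2 - 1*59² + 14*59) - 117874 = (2 - 1*3481 + 826) - 117874 = (2 - 3481 + 826) - 117874 = -2653 - 117874 = -120527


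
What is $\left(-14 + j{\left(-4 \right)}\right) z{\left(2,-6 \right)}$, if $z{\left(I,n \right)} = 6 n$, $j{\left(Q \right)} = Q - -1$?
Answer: $612$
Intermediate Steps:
$j{\left(Q \right)} = 1 + Q$ ($j{\left(Q \right)} = Q + 1 = 1 + Q$)
$\left(-14 + j{\left(-4 \right)}\right) z{\left(2,-6 \right)} = \left(-14 + \left(1 - 4\right)\right) 6 \left(-6\right) = \left(-14 - 3\right) \left(-36\right) = \left(-17\right) \left(-36\right) = 612$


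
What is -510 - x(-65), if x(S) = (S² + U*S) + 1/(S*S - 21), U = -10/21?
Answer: -420757361/88284 ≈ -4766.0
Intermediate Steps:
U = -10/21 (U = -10*1/21 = -10/21 ≈ -0.47619)
x(S) = S² + 1/(-21 + S²) - 10*S/21 (x(S) = (S² - 10*S/21) + 1/(S*S - 21) = (S² - 10*S/21) + 1/(S² - 21) = (S² - 10*S/21) + 1/(-21 + S²) = S² + 1/(-21 + S²) - 10*S/21)
-510 - x(-65) = -510 - (1 + (-65)⁴ - 21*(-65)² + 10*(-65) - 10/21*(-65)³)/(-21 + (-65)²) = -510 - (1 + 17850625 - 21*4225 - 650 - 10/21*(-274625))/(-21 + 4225) = -510 - (1 + 17850625 - 88725 - 650 + 2746250/21)/4204 = -510 - 375732521/(4204*21) = -510 - 1*375732521/88284 = -510 - 375732521/88284 = -420757361/88284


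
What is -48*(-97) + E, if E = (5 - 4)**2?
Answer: 4657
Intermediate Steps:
E = 1 (E = 1**2 = 1)
-48*(-97) + E = -48*(-97) + 1 = 4656 + 1 = 4657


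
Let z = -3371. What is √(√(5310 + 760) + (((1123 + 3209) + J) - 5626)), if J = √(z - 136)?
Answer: √(-1294 + √6070 + I*√3507) ≈ 0.8488 + 34.883*I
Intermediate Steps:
J = I*√3507 (J = √(-3371 - 136) = √(-3507) = I*√3507 ≈ 59.22*I)
√(√(5310 + 760) + (((1123 + 3209) + J) - 5626)) = √(√(5310 + 760) + (((1123 + 3209) + I*√3507) - 5626)) = √(√6070 + ((4332 + I*√3507) - 5626)) = √(√6070 + (-1294 + I*√3507)) = √(-1294 + √6070 + I*√3507)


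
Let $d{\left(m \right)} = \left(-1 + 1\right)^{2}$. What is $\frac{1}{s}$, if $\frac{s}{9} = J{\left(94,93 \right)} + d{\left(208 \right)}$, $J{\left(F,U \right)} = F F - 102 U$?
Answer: $- \frac{1}{5850} \approx -0.00017094$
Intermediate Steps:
$J{\left(F,U \right)} = F^{2} - 102 U$
$d{\left(m \right)} = 0$ ($d{\left(m \right)} = 0^{2} = 0$)
$s = -5850$ ($s = 9 \left(\left(94^{2} - 9486\right) + 0\right) = 9 \left(\left(8836 - 9486\right) + 0\right) = 9 \left(-650 + 0\right) = 9 \left(-650\right) = -5850$)
$\frac{1}{s} = \frac{1}{-5850} = - \frac{1}{5850}$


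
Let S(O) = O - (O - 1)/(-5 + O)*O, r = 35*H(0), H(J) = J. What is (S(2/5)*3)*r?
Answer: 0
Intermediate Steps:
r = 0 (r = 35*0 = 0)
S(O) = O - O*(-1 + O)/(-5 + O) (S(O) = O - (-1 + O)/(-5 + O)*O = O - O*(-1 + O)/(-5 + O))
(S(2/5)*3)*r = (-4*2/5/(-5 + 2/5)*3)*0 = (-4*2/5/(-23/5)*3)*0 = (-4*2/5*(-5/23)*3)*0 = ((8/23)*3)*0 = (24/23)*0 = 0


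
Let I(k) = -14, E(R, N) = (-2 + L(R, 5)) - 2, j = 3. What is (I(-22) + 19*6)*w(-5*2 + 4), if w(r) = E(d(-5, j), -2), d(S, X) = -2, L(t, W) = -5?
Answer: -900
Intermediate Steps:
E(R, N) = -9 (E(R, N) = (-2 - 5) - 2 = -7 - 2 = -9)
w(r) = -9
(I(-22) + 19*6)*w(-5*2 + 4) = (-14 + 19*6)*(-9) = (-14 + 114)*(-9) = 100*(-9) = -900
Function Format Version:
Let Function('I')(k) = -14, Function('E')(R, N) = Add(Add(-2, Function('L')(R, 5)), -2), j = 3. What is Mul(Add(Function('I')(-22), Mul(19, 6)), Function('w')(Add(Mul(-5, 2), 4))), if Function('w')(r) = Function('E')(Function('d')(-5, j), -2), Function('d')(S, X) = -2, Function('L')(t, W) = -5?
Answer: -900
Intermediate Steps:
Function('E')(R, N) = -9 (Function('E')(R, N) = Add(Add(-2, -5), -2) = Add(-7, -2) = -9)
Function('w')(r) = -9
Mul(Add(Function('I')(-22), Mul(19, 6)), Function('w')(Add(Mul(-5, 2), 4))) = Mul(Add(-14, Mul(19, 6)), -9) = Mul(Add(-14, 114), -9) = Mul(100, -9) = -900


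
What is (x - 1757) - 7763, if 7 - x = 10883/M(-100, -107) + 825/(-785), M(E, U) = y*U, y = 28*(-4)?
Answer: -17898326615/1881488 ≈ -9512.9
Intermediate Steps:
y = -112
M(E, U) = -112*U
x = 13439145/1881488 (x = 7 - (10883/((-112*(-107))) + 825/(-785)) = 7 - (10883/11984 + 825*(-1/785)) = 7 - (10883*(1/11984) - 165/157) = 7 - (10883/11984 - 165/157) = 7 - 1*(-268729/1881488) = 7 + 268729/1881488 = 13439145/1881488 ≈ 7.1428)
(x - 1757) - 7763 = (13439145/1881488 - 1757) - 7763 = -3292335271/1881488 - 7763 = -17898326615/1881488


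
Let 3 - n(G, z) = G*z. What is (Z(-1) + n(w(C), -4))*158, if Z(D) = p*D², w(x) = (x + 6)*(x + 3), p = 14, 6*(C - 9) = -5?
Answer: 923984/9 ≈ 1.0266e+5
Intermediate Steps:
C = 49/6 (C = 9 + (⅙)*(-5) = 9 - ⅚ = 49/6 ≈ 8.1667)
w(x) = (3 + x)*(6 + x) (w(x) = (6 + x)*(3 + x) = (3 + x)*(6 + x))
Z(D) = 14*D²
n(G, z) = 3 - G*z
(Z(-1) + n(w(C), -4))*158 = (14*(-1)² + (3 - 1*(18 + (49/6)² + 9*(49/6))*(-4)))*158 = (14*1 + (3 - 1*(18 + 2401/36 + 147/2)*(-4)))*158 = (14 + (3 - 1*5695/36*(-4)))*158 = (14 + (3 + 5695/9))*158 = (14 + 5722/9)*158 = (5848/9)*158 = 923984/9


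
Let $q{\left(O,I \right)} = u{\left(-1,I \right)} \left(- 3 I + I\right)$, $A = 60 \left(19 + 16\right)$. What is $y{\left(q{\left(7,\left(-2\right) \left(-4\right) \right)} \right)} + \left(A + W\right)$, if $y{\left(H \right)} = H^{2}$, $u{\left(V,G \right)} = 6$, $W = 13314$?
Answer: $24630$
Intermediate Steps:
$A = 2100$ ($A = 60 \cdot 35 = 2100$)
$q{\left(O,I \right)} = - 12 I$ ($q{\left(O,I \right)} = 6 \left(- 3 I + I\right) = 6 \left(- 2 I\right) = - 12 I$)
$y{\left(q{\left(7,\left(-2\right) \left(-4\right) \right)} \right)} + \left(A + W\right) = \left(- 12 \left(\left(-2\right) \left(-4\right)\right)\right)^{2} + \left(2100 + 13314\right) = \left(\left(-12\right) 8\right)^{2} + 15414 = \left(-96\right)^{2} + 15414 = 9216 + 15414 = 24630$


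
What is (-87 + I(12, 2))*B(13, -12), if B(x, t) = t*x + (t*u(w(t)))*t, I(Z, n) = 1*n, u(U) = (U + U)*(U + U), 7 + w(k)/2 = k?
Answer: -70684980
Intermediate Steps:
w(k) = -14 + 2*k
u(U) = 4*U² (u(U) = (2*U)*(2*U) = 4*U²)
I(Z, n) = n
B(x, t) = t*x + 4*t²*(-14 + 2*t)² (B(x, t) = t*x + (t*(4*(-14 + 2*t)²))*t = t*x + (4*t*(-14 + 2*t)²)*t = t*x + 4*t²*(-14 + 2*t)²)
(-87 + I(12, 2))*B(13, -12) = (-87 + 2)*(-12*(13 + 16*(-12)*(-7 - 12)²)) = -(-1020)*(13 + 16*(-12)*(-19)²) = -(-1020)*(13 + 16*(-12)*361) = -(-1020)*(13 - 69312) = -(-1020)*(-69299) = -85*831588 = -70684980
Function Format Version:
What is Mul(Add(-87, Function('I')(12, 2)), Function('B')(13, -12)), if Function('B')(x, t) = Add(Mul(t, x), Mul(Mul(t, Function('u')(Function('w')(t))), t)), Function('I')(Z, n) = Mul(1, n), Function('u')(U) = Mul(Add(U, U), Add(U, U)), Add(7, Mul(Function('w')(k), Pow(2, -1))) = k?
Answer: -70684980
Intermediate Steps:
Function('w')(k) = Add(-14, Mul(2, k))
Function('u')(U) = Mul(4, Pow(U, 2)) (Function('u')(U) = Mul(Mul(2, U), Mul(2, U)) = Mul(4, Pow(U, 2)))
Function('I')(Z, n) = n
Function('B')(x, t) = Add(Mul(t, x), Mul(4, Pow(t, 2), Pow(Add(-14, Mul(2, t)), 2))) (Function('B')(x, t) = Add(Mul(t, x), Mul(Mul(t, Mul(4, Pow(Add(-14, Mul(2, t)), 2))), t)) = Add(Mul(t, x), Mul(Mul(4, t, Pow(Add(-14, Mul(2, t)), 2)), t)) = Add(Mul(t, x), Mul(4, Pow(t, 2), Pow(Add(-14, Mul(2, t)), 2))))
Mul(Add(-87, Function('I')(12, 2)), Function('B')(13, -12)) = Mul(Add(-87, 2), Mul(-12, Add(13, Mul(16, -12, Pow(Add(-7, -12), 2))))) = Mul(-85, Mul(-12, Add(13, Mul(16, -12, Pow(-19, 2))))) = Mul(-85, Mul(-12, Add(13, Mul(16, -12, 361)))) = Mul(-85, Mul(-12, Add(13, -69312))) = Mul(-85, Mul(-12, -69299)) = Mul(-85, 831588) = -70684980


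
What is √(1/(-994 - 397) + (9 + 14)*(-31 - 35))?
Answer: I*√2937150749/1391 ≈ 38.962*I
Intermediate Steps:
√(1/(-994 - 397) + (9 + 14)*(-31 - 35)) = √(1/(-1391) + 23*(-66)) = √(-1/1391 - 1518) = √(-2111539/1391) = I*√2937150749/1391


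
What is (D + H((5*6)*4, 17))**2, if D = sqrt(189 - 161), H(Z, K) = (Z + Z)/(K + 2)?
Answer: 67708/361 + 960*sqrt(7)/19 ≈ 321.24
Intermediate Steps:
H(Z, K) = 2*Z/(2 + K) (H(Z, K) = (2*Z)/(2 + K) = 2*Z/(2 + K))
D = 2*sqrt(7) (D = sqrt(28) = 2*sqrt(7) ≈ 5.2915)
(D + H((5*6)*4, 17))**2 = (2*sqrt(7) + 2*((5*6)*4)/(2 + 17))**2 = (2*sqrt(7) + 2*(30*4)/19)**2 = (2*sqrt(7) + 2*120*(1/19))**2 = (2*sqrt(7) + 240/19)**2 = (240/19 + 2*sqrt(7))**2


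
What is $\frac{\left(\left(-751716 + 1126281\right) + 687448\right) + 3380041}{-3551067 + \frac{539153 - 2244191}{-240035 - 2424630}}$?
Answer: $- \frac{11836585821910}{9462402242517} \approx -1.2509$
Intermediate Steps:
$\frac{\left(\left(-751716 + 1126281\right) + 687448\right) + 3380041}{-3551067 + \frac{539153 - 2244191}{-240035 - 2424630}} = \frac{\left(374565 + 687448\right) + 3380041}{-3551067 - \frac{1705038}{-2664665}} = \frac{1062013 + 3380041}{-3551067 - - \frac{1705038}{2664665}} = \frac{4442054}{-3551067 + \frac{1705038}{2664665}} = \frac{4442054}{- \frac{9462402242517}{2664665}} = 4442054 \left(- \frac{2664665}{9462402242517}\right) = - \frac{11836585821910}{9462402242517}$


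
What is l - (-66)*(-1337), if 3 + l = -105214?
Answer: -193459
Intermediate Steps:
l = -105217 (l = -3 - 105214 = -105217)
l - (-66)*(-1337) = -105217 - (-66)*(-1337) = -105217 - 1*88242 = -105217 - 88242 = -193459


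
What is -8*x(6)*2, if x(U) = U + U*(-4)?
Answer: 288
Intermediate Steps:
x(U) = -3*U (x(U) = U - 4*U = -3*U)
-8*x(6)*2 = -(-24)*6*2 = -8*(-18)*2 = 144*2 = 288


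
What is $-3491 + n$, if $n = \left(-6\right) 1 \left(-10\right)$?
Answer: $-3431$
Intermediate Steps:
$n = 60$ ($n = \left(-6\right) \left(-10\right) = 60$)
$-3491 + n = -3491 + 60 = -3431$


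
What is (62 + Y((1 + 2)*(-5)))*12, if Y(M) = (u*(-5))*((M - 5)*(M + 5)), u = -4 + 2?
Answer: 24744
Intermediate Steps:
u = -2
Y(M) = 10*(-5 + M)*(5 + M) (Y(M) = (-2*(-5))*((M - 5)*(M + 5)) = 10*((-5 + M)*(5 + M)) = 10*(-5 + M)*(5 + M))
(62 + Y((1 + 2)*(-5)))*12 = (62 + (-250 + 10*((1 + 2)*(-5))²))*12 = (62 + (-250 + 10*(3*(-5))²))*12 = (62 + (-250 + 10*(-15)²))*12 = (62 + (-250 + 10*225))*12 = (62 + (-250 + 2250))*12 = (62 + 2000)*12 = 2062*12 = 24744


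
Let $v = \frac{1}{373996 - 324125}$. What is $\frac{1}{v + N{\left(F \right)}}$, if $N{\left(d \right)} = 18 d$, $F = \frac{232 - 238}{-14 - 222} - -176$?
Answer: $\frac{2942389}{9322834928} \approx 0.00031561$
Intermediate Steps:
$F = \frac{20771}{118}$ ($F = - \frac{6}{-236} + 176 = \left(-6\right) \left(- \frac{1}{236}\right) + 176 = \frac{3}{118} + 176 = \frac{20771}{118} \approx 176.03$)
$v = \frac{1}{49871} \approx 2.0052 \cdot 10^{-5}$
$\frac{1}{v + N{\left(F \right)}} = \frac{1}{\frac{1}{49871} + 18 \cdot \frac{20771}{118}} = \frac{1}{\frac{1}{49871} + \frac{186939}{59}} = \frac{1}{\frac{9322834928}{2942389}} = \frac{2942389}{9322834928}$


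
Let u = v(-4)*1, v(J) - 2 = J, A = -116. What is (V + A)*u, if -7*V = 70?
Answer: 252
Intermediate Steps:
V = -10 (V = -1/7*70 = -10)
v(J) = 2 + J
u = -2 (u = (2 - 4)*1 = -2*1 = -2)
(V + A)*u = (-10 - 116)*(-2) = -126*(-2) = 252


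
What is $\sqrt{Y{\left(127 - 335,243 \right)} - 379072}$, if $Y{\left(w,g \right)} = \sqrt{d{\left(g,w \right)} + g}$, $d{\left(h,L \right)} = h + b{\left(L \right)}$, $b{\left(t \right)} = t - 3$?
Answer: $\sqrt{-379072 + 5 \sqrt{11}} \approx 615.67 i$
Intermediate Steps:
$b{\left(t \right)} = -3 + t$
$d{\left(h,L \right)} = -3 + L + h$ ($d{\left(h,L \right)} = h + \left(-3 + L\right) = -3 + L + h$)
$Y{\left(w,g \right)} = \sqrt{-3 + w + 2 g}$ ($Y{\left(w,g \right)} = \sqrt{\left(-3 + w + g\right) + g} = \sqrt{\left(-3 + g + w\right) + g} = \sqrt{-3 + w + 2 g}$)
$\sqrt{Y{\left(127 - 335,243 \right)} - 379072} = \sqrt{\sqrt{-3 + \left(127 - 335\right) + 2 \cdot 243} - 379072} = \sqrt{\sqrt{-3 + \left(127 - 335\right) + 486} - 379072} = \sqrt{\sqrt{-3 - 208 + 486} - 379072} = \sqrt{\sqrt{275} - 379072} = \sqrt{5 \sqrt{11} - 379072} = \sqrt{-379072 + 5 \sqrt{11}}$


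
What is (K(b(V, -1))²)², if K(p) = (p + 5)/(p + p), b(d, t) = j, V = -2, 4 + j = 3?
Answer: 16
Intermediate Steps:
j = -1 (j = -4 + 3 = -1)
b(d, t) = -1
K(p) = (5 + p)/(2*p) (K(p) = (5 + p)/((2*p)) = (5 + p)*(1/(2*p)) = (5 + p)/(2*p))
(K(b(V, -1))²)² = (((½)*(5 - 1)/(-1))²)² = (((½)*(-1)*4)²)² = ((-2)²)² = 4² = 16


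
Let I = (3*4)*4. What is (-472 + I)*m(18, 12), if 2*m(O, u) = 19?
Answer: -4028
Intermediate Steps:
I = 48 (I = 12*4 = 48)
m(O, u) = 19/2 (m(O, u) = (½)*19 = 19/2)
(-472 + I)*m(18, 12) = (-472 + 48)*(19/2) = -424*19/2 = -4028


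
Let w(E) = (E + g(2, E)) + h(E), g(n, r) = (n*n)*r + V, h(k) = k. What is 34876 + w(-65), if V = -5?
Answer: 34481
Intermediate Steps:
g(n, r) = -5 + r*n² (g(n, r) = (n*n)*r - 5 = n²*r - 5 = r*n² - 5 = -5 + r*n²)
w(E) = -5 + 6*E (w(E) = (E + (-5 + E*2²)) + E = (E + (-5 + E*4)) + E = (E + (-5 + 4*E)) + E = (-5 + 5*E) + E = -5 + 6*E)
34876 + w(-65) = 34876 + (-5 + 6*(-65)) = 34876 + (-5 - 390) = 34876 - 395 = 34481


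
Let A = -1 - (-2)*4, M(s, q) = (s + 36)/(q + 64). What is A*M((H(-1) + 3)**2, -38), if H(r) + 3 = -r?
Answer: 259/26 ≈ 9.9615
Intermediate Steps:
H(r) = -3 - r
M(s, q) = (36 + s)/(64 + q)
A = 7 (A = -1 - 1*(-8) = -1 + 8 = 7)
A*M((H(-1) + 3)**2, -38) = 7*((36 + ((-3 - 1*(-1)) + 3)**2)/(64 - 38)) = 7*((36 + ((-3 + 1) + 3)**2)/26) = 7*((36 + (-2 + 3)**2)/26) = 7*((36 + 1**2)/26) = 7*((36 + 1)/26) = 7*((1/26)*37) = 7*(37/26) = 259/26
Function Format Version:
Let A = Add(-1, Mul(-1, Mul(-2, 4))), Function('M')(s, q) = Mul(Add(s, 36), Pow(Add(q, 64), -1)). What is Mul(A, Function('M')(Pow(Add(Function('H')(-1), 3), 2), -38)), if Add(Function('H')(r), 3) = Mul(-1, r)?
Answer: Rational(259, 26) ≈ 9.9615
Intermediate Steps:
Function('H')(r) = Add(-3, Mul(-1, r))
Function('M')(s, q) = Mul(Pow(Add(64, q), -1), Add(36, s)) (Function('M')(s, q) = Mul(Add(36, s), Pow(Add(64, q), -1)) = Mul(Pow(Add(64, q), -1), Add(36, s)))
A = 7 (A = Add(-1, Mul(-1, -8)) = Add(-1, 8) = 7)
Mul(A, Function('M')(Pow(Add(Function('H')(-1), 3), 2), -38)) = Mul(7, Mul(Pow(Add(64, -38), -1), Add(36, Pow(Add(Add(-3, Mul(-1, -1)), 3), 2)))) = Mul(7, Mul(Pow(26, -1), Add(36, Pow(Add(Add(-3, 1), 3), 2)))) = Mul(7, Mul(Rational(1, 26), Add(36, Pow(Add(-2, 3), 2)))) = Mul(7, Mul(Rational(1, 26), Add(36, Pow(1, 2)))) = Mul(7, Mul(Rational(1, 26), Add(36, 1))) = Mul(7, Mul(Rational(1, 26), 37)) = Mul(7, Rational(37, 26)) = Rational(259, 26)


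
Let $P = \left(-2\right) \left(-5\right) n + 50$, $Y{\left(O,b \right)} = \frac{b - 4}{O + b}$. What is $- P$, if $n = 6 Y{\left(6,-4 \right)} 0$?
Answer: $-50$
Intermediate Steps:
$Y{\left(O,b \right)} = \frac{-4 + b}{O + b}$
$n = 0$ ($n = 6 \frac{-4 - 4}{6 - 4} \cdot 0 = 6 \cdot \frac{1}{2} \left(-8\right) 0 = 6 \left(-4\right) 0 = \left(-24\right) 0 = 0$)
$P = 50$ ($P = \left(-2\right) \left(-5\right) 0 + 50 = 10 \cdot 0 + 50 = 0 + 50 = 50$)
$- P = \left(-1\right) 50 = -50$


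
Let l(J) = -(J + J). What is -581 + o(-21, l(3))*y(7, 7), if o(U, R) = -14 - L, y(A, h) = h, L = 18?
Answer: -805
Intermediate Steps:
l(J) = -2*J
o(U, R) = -32 (o(U, R) = -14 - 1*18 = -14 - 18 = -32)
-581 + o(-21, l(3))*y(7, 7) = -581 - 32*7 = -581 - 224 = -805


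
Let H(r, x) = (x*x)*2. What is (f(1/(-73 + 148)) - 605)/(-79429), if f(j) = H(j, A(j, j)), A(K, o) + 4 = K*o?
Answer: 18130168123/2513183203125 ≈ 0.0072140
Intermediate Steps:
A(K, o) = -4 + K*o
H(r, x) = 2*x**2 (H(r, x) = x**2*2 = 2*x**2)
f(j) = 2*(-4 + j**2)**2 (f(j) = 2*(-4 + j*j)**2 = 2*(-4 + j**2)**2)
(f(1/(-73 + 148)) - 605)/(-79429) = (2*(-4 + (1/(-73 + 148))**2)**2 - 605)/(-79429) = (2*(-4 + (1/75)**2)**2 - 605)*(-1/79429) = (2*(-4 + 1/5625)**2 - 605)*(-1/79429) = (2*(-22499/5625)**2 - 605)*(-1/79429) = (2*(506205001/31640625) - 605)*(-1/79429) = (1012410002/31640625 - 605)*(-1/79429) = -18130168123/31640625*(-1/79429) = 18130168123/2513183203125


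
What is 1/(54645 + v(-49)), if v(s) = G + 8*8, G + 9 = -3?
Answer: 1/54697 ≈ 1.8283e-5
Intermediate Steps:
G = -12 (G = -9 - 3 = -12)
v(s) = 52 (v(s) = -12 + 8*8 = -12 + 64 = 52)
1/(54645 + v(-49)) = 1/(54645 + 52) = 1/54697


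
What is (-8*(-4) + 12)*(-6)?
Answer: -264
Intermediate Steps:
(-8*(-4) + 12)*(-6) = (32 + 12)*(-6) = 44*(-6) = -264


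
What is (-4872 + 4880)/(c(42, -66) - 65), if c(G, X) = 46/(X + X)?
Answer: -528/4313 ≈ -0.12242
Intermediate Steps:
c(G, X) = 23/X (c(G, X) = 46/((2*X)) = 46*(1/(2*X)) = 23/X)
(-4872 + 4880)/(c(42, -66) - 65) = (-4872 + 4880)/(23/(-66) - 65) = 8/(23*(-1/66) - 65) = 8/(-23/66 - 65) = 8/(-4313/66) = 8*(-66/4313) = -528/4313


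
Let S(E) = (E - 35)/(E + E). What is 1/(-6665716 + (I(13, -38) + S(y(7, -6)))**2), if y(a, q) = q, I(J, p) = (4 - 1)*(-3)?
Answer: -144/959858615 ≈ -1.5002e-7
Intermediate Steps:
I(J, p) = -9 (I(J, p) = 3*(-3) = -9)
S(E) = (-35 + E)/(2*E) (S(E) = (-35 + E)/((2*E)) = (-35 + E)*(1/(2*E)) = (-35 + E)/(2*E))
1/(-6665716 + (I(13, -38) + S(y(7, -6)))**2) = 1/(-6665716 + (-9 + (1/2)*(-35 - 6)/(-6))**2) = 1/(-6665716 + (-9 + (1/2)*(-1/6)*(-41))**2) = 1/(-6665716 + (-9 + 41/12)**2) = 1/(-6665716 + (-67/12)**2) = 1/(-6665716 + 4489/144) = 1/(-959858615/144) = -144/959858615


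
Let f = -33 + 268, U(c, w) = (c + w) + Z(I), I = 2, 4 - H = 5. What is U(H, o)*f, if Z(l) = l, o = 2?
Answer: 705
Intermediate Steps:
H = -1 (H = 4 - 1*5 = 4 - 5 = -1)
U(c, w) = 2 + c + w (U(c, w) = (c + w) + 2 = 2 + c + w)
f = 235
U(H, o)*f = (2 - 1 + 2)*235 = 3*235 = 705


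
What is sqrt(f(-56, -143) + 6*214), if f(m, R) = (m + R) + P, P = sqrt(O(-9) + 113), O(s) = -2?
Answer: sqrt(1085 + sqrt(111)) ≈ 33.099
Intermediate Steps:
P = sqrt(111) (P = sqrt(-2 + 113) = sqrt(111) ≈ 10.536)
f(m, R) = R + m + sqrt(111) (f(m, R) = (m + R) + sqrt(111) = (R + m) + sqrt(111) = R + m + sqrt(111))
sqrt(f(-56, -143) + 6*214) = sqrt((-143 - 56 + sqrt(111)) + 6*214) = sqrt((-199 + sqrt(111)) + 1284) = sqrt(1085 + sqrt(111))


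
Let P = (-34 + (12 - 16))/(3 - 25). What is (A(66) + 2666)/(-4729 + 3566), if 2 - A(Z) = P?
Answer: -29329/12793 ≈ -2.2926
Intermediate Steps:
P = 19/11 (P = (-34 - 4)/(-22) = -38*(-1/22) = 19/11 ≈ 1.7273)
A(Z) = 3/11 (A(Z) = 2 - 1*19/11 = 2 - 19/11 = 3/11)
(A(66) + 2666)/(-4729 + 3566) = (3/11 + 2666)/(-4729 + 3566) = (29329/11)/(-1163) = (29329/11)*(-1/1163) = -29329/12793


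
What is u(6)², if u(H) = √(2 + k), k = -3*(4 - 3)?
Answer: -1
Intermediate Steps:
k = -3 (k = -3*1 = -3)
u(H) = I (u(H) = √(2 - 3) = √(-1) = I)
u(6)² = I² = -1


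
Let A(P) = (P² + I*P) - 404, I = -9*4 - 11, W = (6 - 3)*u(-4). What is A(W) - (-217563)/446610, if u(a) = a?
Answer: 45329001/148870 ≈ 304.49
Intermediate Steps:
W = -12 (W = (6 - 3)*(-4) = 3*(-4) = -12)
I = -47 (I = -36 - 11 = -47)
A(P) = -404 + P² - 47*P (A(P) = (P² - 47*P) - 404 = -404 + P² - 47*P)
A(W) - (-217563)/446610 = (-404 + (-12)² - 47*(-12)) - (-217563)/446610 = (-404 + 144 + 564) - (-217563)/446610 = 304 - 1*(-72521/148870) = 304 + 72521/148870 = 45329001/148870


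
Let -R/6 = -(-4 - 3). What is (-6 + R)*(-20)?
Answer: 960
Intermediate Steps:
R = -42 (R = -(-6)*(-4 - 3) = -(-6)*(-7) = -6*7 = -42)
(-6 + R)*(-20) = (-6 - 42)*(-20) = -48*(-20) = 960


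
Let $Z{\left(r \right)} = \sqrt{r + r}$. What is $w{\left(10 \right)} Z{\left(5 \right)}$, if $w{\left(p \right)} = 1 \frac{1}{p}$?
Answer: $\frac{\sqrt{10}}{10} \approx 0.31623$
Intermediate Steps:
$w{\left(p \right)} = \frac{1}{p}$
$Z{\left(r \right)} = \sqrt{2} \sqrt{r}$ ($Z{\left(r \right)} = \sqrt{2 r} = \sqrt{2} \sqrt{r}$)
$w{\left(10 \right)} Z{\left(5 \right)} = \frac{\sqrt{2} \sqrt{5}}{10} = \frac{\sqrt{10}}{10}$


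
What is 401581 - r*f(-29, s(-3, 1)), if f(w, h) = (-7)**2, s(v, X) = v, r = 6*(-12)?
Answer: 405109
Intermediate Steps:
r = -72
f(w, h) = 49
401581 - r*f(-29, s(-3, 1)) = 401581 - (-72)*49 = 401581 - 1*(-3528) = 401581 + 3528 = 405109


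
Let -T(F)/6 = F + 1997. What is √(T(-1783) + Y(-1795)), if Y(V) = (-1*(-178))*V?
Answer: I*√320794 ≈ 566.39*I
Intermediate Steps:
T(F) = -11982 - 6*F (T(F) = -6*(F + 1997) = -6*(1997 + F) = -11982 - 6*F)
Y(V) = 178*V
√(T(-1783) + Y(-1795)) = √((-11982 - 6*(-1783)) + 178*(-1795)) = √((-11982 + 10698) - 319510) = √(-1284 - 319510) = √(-320794) = I*√320794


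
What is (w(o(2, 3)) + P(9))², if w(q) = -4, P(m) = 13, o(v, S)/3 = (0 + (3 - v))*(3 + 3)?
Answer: 81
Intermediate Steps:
o(v, S) = 54 - 18*v (o(v, S) = 3*((0 + (3 - v))*(3 + 3)) = 3*((3 - v)*6) = 3*(18 - 6*v) = 54 - 18*v)
(w(o(2, 3)) + P(9))² = (-4 + 13)² = 9² = 81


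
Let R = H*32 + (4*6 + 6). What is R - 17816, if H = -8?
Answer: -18042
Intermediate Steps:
R = -226 (R = -8*32 + (4*6 + 6) = -256 + (24 + 6) = -256 + 30 = -226)
R - 17816 = -226 - 17816 = -18042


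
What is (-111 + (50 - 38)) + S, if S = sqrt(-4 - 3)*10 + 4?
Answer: -95 + 10*I*sqrt(7) ≈ -95.0 + 26.458*I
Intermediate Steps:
S = 4 + 10*I*sqrt(7) (S = sqrt(-7)*10 + 4 = (I*sqrt(7))*10 + 4 = 10*I*sqrt(7) + 4 = 4 + 10*I*sqrt(7) ≈ 4.0 + 26.458*I)
(-111 + (50 - 38)) + S = (-111 + (50 - 38)) + (4 + 10*I*sqrt(7)) = (-111 + 12) + (4 + 10*I*sqrt(7)) = -99 + (4 + 10*I*sqrt(7)) = -95 + 10*I*sqrt(7)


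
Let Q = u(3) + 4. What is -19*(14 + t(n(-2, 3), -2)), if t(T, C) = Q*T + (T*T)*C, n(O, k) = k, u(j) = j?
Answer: -323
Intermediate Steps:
Q = 7 (Q = 3 + 4 = 7)
t(T, C) = 7*T + C*T**2 (t(T, C) = 7*T + (T*T)*C = 7*T + T**2*C = 7*T + C*T**2)
-19*(14 + t(n(-2, 3), -2)) = -19*(14 + 3*(7 - 2*3)) = -19*(14 + 3*(7 - 6)) = -19*(14 + 3*1) = -19*(14 + 3) = -19*17 = -323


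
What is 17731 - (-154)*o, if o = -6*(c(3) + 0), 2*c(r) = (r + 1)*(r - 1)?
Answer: 14035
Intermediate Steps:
c(r) = (1 + r)*(-1 + r)/2 (c(r) = ((r + 1)*(r - 1))/2 = ((1 + r)*(-1 + r))/2 = (1 + r)*(-1 + r)/2)
o = -24 (o = -6*((-½ + (½)*3²) + 0) = -6*((-½ + (½)*9) + 0) = -6*((-½ + 9/2) + 0) = -6*(4 + 0) = -6*4 = -24)
17731 - (-154)*o = 17731 - (-154)*(-24) = 17731 - 1*3696 = 17731 - 3696 = 14035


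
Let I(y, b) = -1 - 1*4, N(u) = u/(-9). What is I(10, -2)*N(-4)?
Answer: -20/9 ≈ -2.2222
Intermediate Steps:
N(u) = -u/9 (N(u) = u*(-⅑) = -u/9)
I(y, b) = -5 (I(y, b) = -1 - 4 = -5)
I(10, -2)*N(-4) = -(-5)*(-4)/9 = -5*4/9 = -20/9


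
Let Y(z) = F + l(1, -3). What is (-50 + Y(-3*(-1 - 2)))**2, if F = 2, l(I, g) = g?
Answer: 2601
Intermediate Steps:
Y(z) = -1 (Y(z) = 2 - 3 = -1)
(-50 + Y(-3*(-1 - 2)))**2 = (-50 - 1)**2 = (-51)**2 = 2601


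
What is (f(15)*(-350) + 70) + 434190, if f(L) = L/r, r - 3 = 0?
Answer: 432510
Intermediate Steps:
r = 3 (r = 3 + 0 = 3)
f(L) = L/3
(f(15)*(-350) + 70) + 434190 = (((⅓)*15)*(-350) + 70) + 434190 = (5*(-350) + 70) + 434190 = (-1750 + 70) + 434190 = -1680 + 434190 = 432510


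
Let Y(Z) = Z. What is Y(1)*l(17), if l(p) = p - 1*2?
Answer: 15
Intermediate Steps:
l(p) = -2 + p (l(p) = p - 2 = -2 + p)
Y(1)*l(17) = 1*(-2 + 17) = 1*15 = 15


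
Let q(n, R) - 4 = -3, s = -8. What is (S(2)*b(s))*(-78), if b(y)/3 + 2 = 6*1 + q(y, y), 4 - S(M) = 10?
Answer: 7020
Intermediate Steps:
q(n, R) = 1 (q(n, R) = 4 - 3 = 1)
S(M) = -6 (S(M) = 4 - 1*10 = 4 - 10 = -6)
b(y) = 15 (b(y) = -6 + 3*(6*1 + 1) = -6 + 3*(6 + 1) = -6 + 3*7 = -6 + 21 = 15)
(S(2)*b(s))*(-78) = -6*15*(-78) = -90*(-78) = 7020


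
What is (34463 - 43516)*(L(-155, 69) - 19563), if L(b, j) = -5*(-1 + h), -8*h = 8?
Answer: 177013309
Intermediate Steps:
h = -1 (h = -1/8*8 = -1)
L(b, j) = 10 (L(b, j) = -5*(-1 - 1) = -5*(-2) = 10)
(34463 - 43516)*(L(-155, 69) - 19563) = (34463 - 43516)*(10 - 19563) = -9053*(-19553) = 177013309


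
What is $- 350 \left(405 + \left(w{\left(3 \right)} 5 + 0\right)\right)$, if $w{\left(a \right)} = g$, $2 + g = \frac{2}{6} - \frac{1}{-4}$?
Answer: $- \frac{835625}{6} \approx -1.3927 \cdot 10^{5}$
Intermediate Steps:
$g = - \frac{17}{12}$ ($g = -2 + \left(\frac{2}{6} - \frac{1}{-4}\right) = -2 + \left(2 \cdot \frac{1}{6} - - \frac{1}{4}\right) = -2 + \left(\frac{1}{3} + \frac{1}{4}\right) = -2 + \frac{7}{12} = - \frac{17}{12} \approx -1.4167$)
$w{\left(a \right)} = - \frac{17}{12}$
$- 350 \left(405 + \left(w{\left(3 \right)} 5 + 0\right)\right) = - 350 \left(405 + \left(\left(- \frac{17}{12}\right) 5 + 0\right)\right) = - 350 \left(405 + \left(- \frac{85}{12} + 0\right)\right) = - 350 \left(405 - \frac{85}{12}\right) = \left(-350\right) \frac{4775}{12} = - \frac{835625}{6}$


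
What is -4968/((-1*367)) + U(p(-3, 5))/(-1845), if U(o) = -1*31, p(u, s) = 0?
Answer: 9177337/677115 ≈ 13.554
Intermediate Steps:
U(o) = -31
-4968/((-1*367)) + U(p(-3, 5))/(-1845) = -4968/((-1*367)) - 31/(-1845) = -4968/(-367) - 31*(-1/1845) = -4968*(-1/367) + 31/1845 = 4968/367 + 31/1845 = 9177337/677115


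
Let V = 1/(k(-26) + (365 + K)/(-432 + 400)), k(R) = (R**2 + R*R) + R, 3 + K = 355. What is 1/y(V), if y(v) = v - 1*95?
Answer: -41715/3962893 ≈ -0.010526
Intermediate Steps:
K = 352 (K = -3 + 355 = 352)
k(R) = R + 2*R**2 (k(R) = (R**2 + R**2) + R = 2*R**2 + R = R + 2*R**2)
V = 32/41715 (V = 1/(-26*(1 + 2*(-26)) + (365 + 352)/(-432 + 400)) = 1/(-26*(1 - 52) + 717/(-32)) = 1/(-26*(-51) + 717*(-1/32)) = 1/(1326 - 717/32) = 1/(41715/32) = 32/41715 ≈ 0.00076711)
y(v) = -95 + v (y(v) = v - 95 = -95 + v)
1/y(V) = 1/(-95 + 32/41715) = 1/(-3962893/41715) = -41715/3962893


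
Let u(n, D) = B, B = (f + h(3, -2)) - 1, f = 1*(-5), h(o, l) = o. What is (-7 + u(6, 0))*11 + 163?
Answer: 53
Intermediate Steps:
f = -5
B = -3 (B = (-5 + 3) - 1 = -2 - 1 = -3)
u(n, D) = -3
(-7 + u(6, 0))*11 + 163 = (-7 - 3)*11 + 163 = -10*11 + 163 = -110 + 163 = 53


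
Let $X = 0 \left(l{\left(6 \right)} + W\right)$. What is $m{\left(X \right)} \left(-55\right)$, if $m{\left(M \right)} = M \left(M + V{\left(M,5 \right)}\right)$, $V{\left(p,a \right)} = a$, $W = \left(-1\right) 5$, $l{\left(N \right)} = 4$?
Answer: $0$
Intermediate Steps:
$W = -5$
$X = 0$ ($X = 0 \left(4 - 5\right) = 0 \left(-1\right) = 0$)
$m{\left(M \right)} = M \left(5 + M\right)$ ($m{\left(M \right)} = M \left(M + 5\right) = M \left(5 + M\right)$)
$m{\left(X \right)} \left(-55\right) = 0 \left(5 + 0\right) \left(-55\right) = 0 \cdot 5 \left(-55\right) = 0 \left(-55\right) = 0$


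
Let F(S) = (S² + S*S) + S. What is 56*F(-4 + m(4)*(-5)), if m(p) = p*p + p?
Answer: 1205568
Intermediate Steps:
m(p) = p + p² (m(p) = p² + p = p + p²)
F(S) = S + 2*S² (F(S) = (S² + S²) + S = 2*S² + S = S + 2*S²)
56*F(-4 + m(4)*(-5)) = 56*((-4 + (4*(1 + 4))*(-5))*(1 + 2*(-4 + (4*(1 + 4))*(-5)))) = 56*((-4 + (4*5)*(-5))*(1 + 2*(-4 + (4*5)*(-5)))) = 56*((-4 + 20*(-5))*(1 + 2*(-4 + 20*(-5)))) = 56*((-4 - 100)*(1 + 2*(-4 - 100))) = 56*(-104*(1 + 2*(-104))) = 56*(-104*(1 - 208)) = 56*(-104*(-207)) = 56*21528 = 1205568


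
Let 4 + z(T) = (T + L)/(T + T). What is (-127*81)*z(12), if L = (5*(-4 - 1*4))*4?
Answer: 209169/2 ≈ 1.0458e+5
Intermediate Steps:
L = -160 (L = (5*(-4 - 4))*4 = (5*(-8))*4 = -40*4 = -160)
z(T) = -4 + (-160 + T)/(2*T) (z(T) = -4 + (T - 160)/(T + T) = -4 + (-160 + T)/((2*T)) = -4 + (-160 + T)*(1/(2*T)) = -4 + (-160 + T)/(2*T))
(-127*81)*z(12) = (-127*81)*(-7/2 - 80/12) = -10287*(-7/2 - 80*1/12) = -10287*(-7/2 - 20/3) = -10287*(-61/6) = 209169/2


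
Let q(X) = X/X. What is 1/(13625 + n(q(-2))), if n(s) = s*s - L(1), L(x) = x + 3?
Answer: 1/13622 ≈ 7.3411e-5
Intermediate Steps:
L(x) = 3 + x
q(X) = 1
n(s) = -4 + s**2 (n(s) = s*s - (3 + 1) = s**2 - 1*4 = s**2 - 4 = -4 + s**2)
1/(13625 + n(q(-2))) = 1/(13625 + (-4 + 1**2)) = 1/(13625 + (-4 + 1)) = 1/(13625 - 3) = 1/13622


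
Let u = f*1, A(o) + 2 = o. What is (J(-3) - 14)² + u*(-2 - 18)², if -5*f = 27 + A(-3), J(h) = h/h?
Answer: -1591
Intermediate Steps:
J(h) = 1
A(o) = -2 + o
f = -22/5 (f = -(27 + (-2 - 3))/5 = -(27 - 5)/5 = -⅕*22 = -22/5 ≈ -4.4000)
u = -22/5 (u = -22/5*1 = -22/5 ≈ -4.4000)
(J(-3) - 14)² + u*(-2 - 18)² = (1 - 14)² - 22*(-2 - 18)²/5 = (-13)² - 22/5*(-20)² = 169 - 22/5*400 = 169 - 1760 = -1591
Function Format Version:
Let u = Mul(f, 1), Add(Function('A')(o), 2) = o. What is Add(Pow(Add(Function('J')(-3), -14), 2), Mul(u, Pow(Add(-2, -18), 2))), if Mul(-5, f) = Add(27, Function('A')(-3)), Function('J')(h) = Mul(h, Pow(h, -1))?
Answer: -1591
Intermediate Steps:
Function('J')(h) = 1
Function('A')(o) = Add(-2, o)
f = Rational(-22, 5) (f = Mul(Rational(-1, 5), Add(27, Add(-2, -3))) = Mul(Rational(-1, 5), Add(27, -5)) = Mul(Rational(-1, 5), 22) = Rational(-22, 5) ≈ -4.4000)
u = Rational(-22, 5) (u = Mul(Rational(-22, 5), 1) = Rational(-22, 5) ≈ -4.4000)
Add(Pow(Add(Function('J')(-3), -14), 2), Mul(u, Pow(Add(-2, -18), 2))) = Add(Pow(Add(1, -14), 2), Mul(Rational(-22, 5), Pow(Add(-2, -18), 2))) = Add(Pow(-13, 2), Mul(Rational(-22, 5), Pow(-20, 2))) = Add(169, Mul(Rational(-22, 5), 400)) = Add(169, -1760) = -1591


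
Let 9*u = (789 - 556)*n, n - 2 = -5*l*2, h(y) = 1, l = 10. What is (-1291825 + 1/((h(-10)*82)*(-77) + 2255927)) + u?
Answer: -2911813831862/2249613 ≈ -1.2944e+6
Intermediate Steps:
n = -98 (n = 2 - 5*10*2 = 2 - 50*2 = 2 - 100 = -98)
u = -22834/9 (u = ((789 - 556)*(-98))/9 = (233*(-98))/9 = (⅑)*(-22834) = -22834/9 ≈ -2537.1)
(-1291825 + 1/((h(-10)*82)*(-77) + 2255927)) + u = (-1291825 + 1/((1*82)*(-77) + 2255927)) - 22834/9 = (-1291825 + 1/(82*(-77) + 2255927)) - 22834/9 = (-1291825 + 1/(-6314 + 2255927)) - 22834/9 = (-1291825 + 1/2249613) - 22834/9 = -2906106313724/2249613 - 22834/9 = -2911813831862/2249613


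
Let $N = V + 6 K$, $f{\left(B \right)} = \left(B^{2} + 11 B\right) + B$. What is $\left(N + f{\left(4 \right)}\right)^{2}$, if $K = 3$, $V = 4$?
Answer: $7396$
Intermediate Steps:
$f{\left(B \right)} = B^{2} + 12 B$
$N = 22$ ($N = 4 + 6 \cdot 3 = 4 + 18 = 22$)
$\left(N + f{\left(4 \right)}\right)^{2} = \left(22 + 4 \left(12 + 4\right)\right)^{2} = \left(22 + 4 \cdot 16\right)^{2} = \left(22 + 64\right)^{2} = 86^{2} = 7396$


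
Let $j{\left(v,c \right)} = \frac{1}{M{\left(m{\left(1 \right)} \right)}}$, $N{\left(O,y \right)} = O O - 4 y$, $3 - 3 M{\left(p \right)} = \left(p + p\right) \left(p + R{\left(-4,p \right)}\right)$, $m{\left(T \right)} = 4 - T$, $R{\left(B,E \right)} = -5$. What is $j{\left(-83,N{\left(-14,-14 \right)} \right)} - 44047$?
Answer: $- \frac{220234}{5} \approx -44047.0$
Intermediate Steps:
$M{\left(p \right)} = 1 - \frac{2 p \left(-5 + p\right)}{3}$ ($M{\left(p \right)} = 1 - \frac{\left(p + p\right) \left(p - 5\right)}{3} = 1 - \frac{2 p \left(-5 + p\right)}{3}$)
$N{\left(O,y \right)} = O^{2} - 4 y$
$j{\left(v,c \right)} = \frac{1}{5}$ ($j{\left(v,c \right)} = \frac{1}{1 - \frac{2 \left(4 - 1\right)^{2}}{3} + \frac{10 \left(4 - 1\right)}{3}} = \frac{1}{1 - \frac{2 \cdot 3^{2}}{3} + \frac{10}{3} \cdot 3} = \frac{1}{1 - 6 + 10} = \frac{1}{5}$)
$j{\left(-83,N{\left(-14,-14 \right)} \right)} - 44047 = \frac{1}{5} - 44047 = - \frac{220234}{5}$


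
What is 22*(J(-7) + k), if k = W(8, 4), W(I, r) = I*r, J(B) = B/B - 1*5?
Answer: 616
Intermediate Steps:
J(B) = -4 (J(B) = 1 - 5 = -4)
k = 32 (k = 8*4 = 32)
22*(J(-7) + k) = 22*(-4 + 32) = 22*28 = 616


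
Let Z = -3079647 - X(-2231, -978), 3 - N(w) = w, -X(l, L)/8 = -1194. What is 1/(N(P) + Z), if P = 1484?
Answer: -1/3090680 ≈ -3.2355e-7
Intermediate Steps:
X(l, L) = 9552 (X(l, L) = -8*(-1194) = 9552)
N(w) = 3 - w
Z = -3089199 (Z = -3079647 - 1*9552 = -3079647 - 9552 = -3089199)
1/(N(P) + Z) = 1/((3 - 1*1484) - 3089199) = 1/((3 - 1484) - 3089199) = 1/(-1481 - 3089199) = 1/(-3090680) = -1/3090680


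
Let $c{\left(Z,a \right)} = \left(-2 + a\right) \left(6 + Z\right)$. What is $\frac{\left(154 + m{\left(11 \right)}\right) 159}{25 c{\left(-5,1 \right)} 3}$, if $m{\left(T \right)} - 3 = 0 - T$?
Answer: $- \frac{7738}{25} \approx -309.52$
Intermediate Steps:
$m{\left(T \right)} = 3 - T$ ($m{\left(T \right)} = 3 + \left(0 - T\right) = 3 - T$)
$\frac{\left(154 + m{\left(11 \right)}\right) 159}{25 c{\left(-5,1 \right)} 3} = \frac{\left(154 + \left(3 - 11\right)\right) 159}{25 \left(-12 - -10 + 6 \cdot 1 - 5\right) 3} = \frac{\left(154 + \left(3 - 11\right)\right) 159}{25 \left(-12 + 10 + 6 - 5\right) 3} = \frac{\left(154 - 8\right) 159}{25 \left(-1\right) 3} = \frac{146 \cdot 159}{\left(-25\right) 3} = \frac{23214}{-75} = 23214 \left(- \frac{1}{75}\right) = - \frac{7738}{25}$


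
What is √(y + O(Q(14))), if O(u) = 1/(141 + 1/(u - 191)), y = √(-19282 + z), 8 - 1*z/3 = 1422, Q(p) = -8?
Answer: √(5583542 + 1574502728*I*√5881)/28058 ≈ 8.7574 + 8.7569*I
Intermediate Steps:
z = -4242 (z = 24 - 3*1422 = 24 - 4266 = -4242)
y = 2*I*√5881 (y = √(-19282 - 4242) = √(-23524) = 2*I*√5881 ≈ 153.38*I)
O(u) = 1/(141 + 1/(-191 + u))
√(y + O(Q(14))) = √(2*I*√5881 + (-191 - 8)/(-26930 + 141*(-8))) = √(2*I*√5881 - 199/(-26930 - 1128)) = √(2*I*√5881 - 199/(-28058)) = √(2*I*√5881 - 1/28058*(-199)) = √(2*I*√5881 + 199/28058) = √(199/28058 + 2*I*√5881)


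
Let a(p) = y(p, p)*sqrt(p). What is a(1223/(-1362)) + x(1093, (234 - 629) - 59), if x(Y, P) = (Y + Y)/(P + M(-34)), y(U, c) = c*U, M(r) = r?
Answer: -1093/244 + 1495729*I*sqrt(1665726)/2526569928 ≈ -4.4795 + 0.76405*I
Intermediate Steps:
y(U, c) = U*c
a(p) = p**(5/2) (a(p) = (p*p)*sqrt(p) = p**2*sqrt(p) = p**(5/2))
x(Y, P) = 2*Y/(-34 + P) (x(Y, P) = (Y + Y)/(P - 34) = (2*Y)/(-34 + P) = 2*Y/(-34 + P))
a(1223/(-1362)) + x(1093, (234 - 629) - 59) = (1223/(-1362))**(5/2) + 2*1093/(-34 + ((234 - 629) - 59)) = (1223*(-1/1362))**(5/2) + 2*1093/(-34 + (-395 - 59)) = (-1223/1362)**(5/2) + 2*1093/(-34 - 454) = 1495729*I*sqrt(1665726)/2526569928 + 2*1093/(-488) = 1495729*I*sqrt(1665726)/2526569928 + 2*1093*(-1/488) = 1495729*I*sqrt(1665726)/2526569928 - 1093/244 = -1093/244 + 1495729*I*sqrt(1665726)/2526569928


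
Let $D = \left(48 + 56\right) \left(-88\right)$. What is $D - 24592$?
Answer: $-33744$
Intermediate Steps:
$D = -9152$ ($D = 104 \left(-88\right) = -9152$)
$D - 24592 = -9152 - 24592 = -33744$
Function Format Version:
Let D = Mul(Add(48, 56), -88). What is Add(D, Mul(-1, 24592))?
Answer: -33744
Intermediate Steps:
D = -9152 (D = Mul(104, -88) = -9152)
Add(D, Mul(-1, 24592)) = Add(-9152, Mul(-1, 24592)) = Add(-9152, -24592) = -33744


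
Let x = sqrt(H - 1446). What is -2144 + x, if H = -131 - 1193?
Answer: -2144 + I*sqrt(2770) ≈ -2144.0 + 52.631*I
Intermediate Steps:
H = -1324
x = I*sqrt(2770) (x = sqrt(-1324 - 1446) = sqrt(-2770) = I*sqrt(2770) ≈ 52.631*I)
-2144 + x = -2144 + I*sqrt(2770)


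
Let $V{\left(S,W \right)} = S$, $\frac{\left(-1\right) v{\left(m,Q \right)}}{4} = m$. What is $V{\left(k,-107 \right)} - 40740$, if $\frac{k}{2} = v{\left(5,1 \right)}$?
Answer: $-40780$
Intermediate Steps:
$v{\left(m,Q \right)} = - 4 m$
$k = -40$ ($k = 2 \left(\left(-4\right) 5\right) = 2 \left(-20\right) = -40$)
$V{\left(k,-107 \right)} - 40740 = -40 - 40740 = -40780$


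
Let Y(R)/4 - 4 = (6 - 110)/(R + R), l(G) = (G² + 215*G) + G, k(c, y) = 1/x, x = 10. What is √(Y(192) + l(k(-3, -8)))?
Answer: √32874/30 ≈ 6.0437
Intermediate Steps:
k(c, y) = ⅒ (k(c, y) = 1/10 = ⅒)
l(G) = G² + 216*G
Y(R) = 16 - 208/R (Y(R) = 16 + 4*((6 - 110)/(R + R)) = 16 + 4*(-104*1/(2*R)) = 16 + 4*(-52/R) = 16 - 208/R)
√(Y(192) + l(k(-3, -8))) = √((16 - 208/192) + (216 + ⅒)/10) = √((16 - 208*1/192) + (⅒)*(2161/10)) = √((16 - 13/12) + 2161/100) = √(179/12 + 2161/100) = √(5479/150) = √32874/30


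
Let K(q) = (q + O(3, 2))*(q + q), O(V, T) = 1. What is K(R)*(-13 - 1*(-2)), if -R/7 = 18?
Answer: -346500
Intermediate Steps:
R = -126 (R = -7*18 = -126)
K(q) = 2*q*(1 + q) (K(q) = (q + 1)*(q + q) = (1 + q)*(2*q) = 2*q*(1 + q))
K(R)*(-13 - 1*(-2)) = (2*(-126)*(1 - 126))*(-13 - 1*(-2)) = (2*(-126)*(-125))*(-13 + 2) = 31500*(-11) = -346500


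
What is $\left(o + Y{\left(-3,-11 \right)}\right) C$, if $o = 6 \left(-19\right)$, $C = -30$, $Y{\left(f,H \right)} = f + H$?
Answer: $3840$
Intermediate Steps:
$Y{\left(f,H \right)} = H + f$
$o = -114$
$\left(o + Y{\left(-3,-11 \right)}\right) C = \left(-114 - 14\right) \left(-30\right) = \left(-128\right) \left(-30\right) = 3840$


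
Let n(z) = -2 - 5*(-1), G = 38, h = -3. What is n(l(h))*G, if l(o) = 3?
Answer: 114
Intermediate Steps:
n(z) = 3 (n(z) = -2 + 5 = 3)
n(l(h))*G = 3*38 = 114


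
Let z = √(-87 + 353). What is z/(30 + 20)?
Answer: √266/50 ≈ 0.32619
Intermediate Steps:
z = √266 ≈ 16.310
z/(30 + 20) = √266/(30 + 20) = √266/50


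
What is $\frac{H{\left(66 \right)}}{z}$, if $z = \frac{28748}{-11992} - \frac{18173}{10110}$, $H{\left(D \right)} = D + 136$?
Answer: $- \frac{765321945}{15892903} \approx -48.155$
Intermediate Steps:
$H{\left(D \right)} = 136 + D$
$z = - \frac{31785806}{7577445}$ ($z = 28748 \left(- \frac{1}{11992}\right) - \frac{18173}{10110} = - \frac{7187}{2998} - \frac{18173}{10110} = - \frac{31785806}{7577445} \approx -4.1948$)
$\frac{H{\left(66 \right)}}{z} = \frac{136 + 66}{- \frac{31785806}{7577445}} = 202 \left(- \frac{7577445}{31785806}\right) = - \frac{765321945}{15892903}$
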